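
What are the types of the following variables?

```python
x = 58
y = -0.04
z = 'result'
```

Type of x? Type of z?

x is int; z is str

int, str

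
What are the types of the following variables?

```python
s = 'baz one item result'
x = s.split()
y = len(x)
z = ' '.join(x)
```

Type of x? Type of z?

str.split() returns list; str.join() returns str

list, str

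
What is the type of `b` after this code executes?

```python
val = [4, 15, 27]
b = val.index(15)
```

list.index() returns int

int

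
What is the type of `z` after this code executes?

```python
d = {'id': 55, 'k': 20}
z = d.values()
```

.values() returns a dict_values view object

dict_values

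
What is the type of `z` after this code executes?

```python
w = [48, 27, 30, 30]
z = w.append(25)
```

list.append() returns None (mutates in place)

NoneType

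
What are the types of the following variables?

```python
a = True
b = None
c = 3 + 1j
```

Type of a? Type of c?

a is bool; c is complex

bool, complex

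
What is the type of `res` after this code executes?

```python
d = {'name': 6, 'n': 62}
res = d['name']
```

Accessing dict[str, int] with key 'name' returns int value 6

int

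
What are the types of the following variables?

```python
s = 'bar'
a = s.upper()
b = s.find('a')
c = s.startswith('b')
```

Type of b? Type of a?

str.find() returns int; str.upper() returns str

int, str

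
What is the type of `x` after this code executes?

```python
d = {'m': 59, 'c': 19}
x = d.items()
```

dict.items() returns a dict_items view

dict_items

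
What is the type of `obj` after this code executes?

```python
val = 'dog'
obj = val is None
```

'is' comparison returns bool

bool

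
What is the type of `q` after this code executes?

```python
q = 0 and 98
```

'and' returns the first falsy value (0, which is int)

int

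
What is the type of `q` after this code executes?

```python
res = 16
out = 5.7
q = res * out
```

int * float returns float (16 * 5.7 = 91.2)

float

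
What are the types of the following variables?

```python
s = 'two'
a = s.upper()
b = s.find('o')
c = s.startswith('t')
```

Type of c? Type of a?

str.startswith() returns bool; str.upper() returns str

bool, str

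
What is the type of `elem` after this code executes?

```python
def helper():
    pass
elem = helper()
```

A function with no return statement returns None

NoneType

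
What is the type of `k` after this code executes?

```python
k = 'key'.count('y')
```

str.count() returns int

int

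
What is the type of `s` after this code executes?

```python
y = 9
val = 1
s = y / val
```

int / int always returns float in Python 3 (9 / 1 = 9)

float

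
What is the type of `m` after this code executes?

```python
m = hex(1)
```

hex() returns str representation

str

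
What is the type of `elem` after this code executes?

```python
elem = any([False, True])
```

any() returns bool

bool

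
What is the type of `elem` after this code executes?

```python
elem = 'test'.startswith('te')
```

str.startswith() returns bool

bool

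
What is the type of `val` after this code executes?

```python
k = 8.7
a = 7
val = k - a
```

float - int returns float (8.7 - 7 = 1.7)

float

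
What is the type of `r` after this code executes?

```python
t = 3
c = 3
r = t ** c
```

int ** positive int returns int (3 ** 3 = 27)

int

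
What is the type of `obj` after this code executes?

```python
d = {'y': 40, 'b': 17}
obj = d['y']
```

Accessing dict[str, int] with key 'y' returns int value 40

int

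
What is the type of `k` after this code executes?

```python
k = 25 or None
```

'or' returns first truthy value (25, int)

int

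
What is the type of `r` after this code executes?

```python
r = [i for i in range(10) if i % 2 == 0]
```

A list comprehension [...] produces a list

list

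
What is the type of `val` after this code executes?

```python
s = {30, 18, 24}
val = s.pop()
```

Popping from a set of ints returns int

int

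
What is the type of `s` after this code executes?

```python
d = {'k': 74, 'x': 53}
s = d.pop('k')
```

dict.pop() returns the value (int)

int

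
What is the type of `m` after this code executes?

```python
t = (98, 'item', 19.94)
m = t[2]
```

Index 2 of tuple is 19.94 which is float

float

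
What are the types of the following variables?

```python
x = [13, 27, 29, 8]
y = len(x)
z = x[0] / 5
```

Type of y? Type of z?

len() returns int; int / int returns float

int, float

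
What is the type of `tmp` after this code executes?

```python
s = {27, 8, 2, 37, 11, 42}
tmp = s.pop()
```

Popping from a set of ints returns int

int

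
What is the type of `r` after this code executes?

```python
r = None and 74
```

'and' returns first falsy value (None)

NoneType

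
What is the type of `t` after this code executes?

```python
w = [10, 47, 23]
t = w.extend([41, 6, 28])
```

list.extend() returns None

NoneType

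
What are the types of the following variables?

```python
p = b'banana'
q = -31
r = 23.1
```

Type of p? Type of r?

p is bytes; r is float

bytes, float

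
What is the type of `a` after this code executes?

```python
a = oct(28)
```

oct() returns str representation

str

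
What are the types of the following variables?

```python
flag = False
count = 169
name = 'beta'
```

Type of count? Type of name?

count is int; name is str

int, str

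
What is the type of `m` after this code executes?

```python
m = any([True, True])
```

any() returns bool

bool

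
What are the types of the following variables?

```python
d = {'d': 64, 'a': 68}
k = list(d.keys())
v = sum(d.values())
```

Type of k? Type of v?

list(...) returns list; sum of int values returns int

list, int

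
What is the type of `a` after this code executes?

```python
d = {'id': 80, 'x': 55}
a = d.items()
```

dict.items() returns a dict_items view

dict_items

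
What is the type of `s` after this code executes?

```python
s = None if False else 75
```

Ternary: condition is False, else branch (75) taken → int

int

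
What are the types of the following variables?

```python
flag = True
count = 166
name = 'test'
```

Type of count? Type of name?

count is int; name is str

int, str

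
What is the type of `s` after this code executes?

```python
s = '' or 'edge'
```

'or' returns first truthy value ('edge', which is str)

str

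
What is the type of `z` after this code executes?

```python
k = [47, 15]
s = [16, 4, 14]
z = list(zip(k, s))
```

list(zip(...)) returns a list of tuples

list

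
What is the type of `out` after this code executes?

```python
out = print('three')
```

print() returns None

NoneType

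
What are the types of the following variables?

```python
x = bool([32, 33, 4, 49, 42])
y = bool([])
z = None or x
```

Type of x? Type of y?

bool() returns bool; bool() returns bool

bool, bool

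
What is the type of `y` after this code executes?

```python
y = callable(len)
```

callable() returns bool

bool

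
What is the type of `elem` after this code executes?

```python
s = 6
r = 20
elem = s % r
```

int % int returns int (6 % 20 = 6)

int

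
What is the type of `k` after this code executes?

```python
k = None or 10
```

'or' with None returns the other value (10, int)

int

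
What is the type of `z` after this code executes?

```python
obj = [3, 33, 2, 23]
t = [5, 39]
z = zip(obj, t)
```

zip() returns a zip iterator object

zip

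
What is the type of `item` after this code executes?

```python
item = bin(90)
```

bin() returns str representation

str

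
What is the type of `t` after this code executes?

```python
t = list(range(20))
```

list(range(...)) returns list

list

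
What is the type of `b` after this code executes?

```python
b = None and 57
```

'and' returns first falsy value (None)

NoneType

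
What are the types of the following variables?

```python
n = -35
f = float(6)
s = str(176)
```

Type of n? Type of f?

n is int; f is float

int, float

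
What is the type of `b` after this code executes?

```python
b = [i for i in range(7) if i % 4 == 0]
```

A list comprehension [...] produces a list

list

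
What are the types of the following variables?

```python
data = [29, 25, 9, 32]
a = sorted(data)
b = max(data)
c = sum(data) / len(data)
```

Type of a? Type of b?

sorted() returns list; max of ints returns int

list, int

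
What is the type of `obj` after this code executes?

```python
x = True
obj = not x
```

'not' always returns bool

bool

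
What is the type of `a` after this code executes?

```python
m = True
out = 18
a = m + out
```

bool + int returns int (True is 1, so 1 + 18 = 19)

int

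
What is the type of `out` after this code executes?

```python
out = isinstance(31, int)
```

isinstance() returns bool

bool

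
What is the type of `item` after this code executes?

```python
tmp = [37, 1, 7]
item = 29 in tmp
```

'in' operator returns bool

bool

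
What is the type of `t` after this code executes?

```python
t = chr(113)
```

chr() returns str (single character)

str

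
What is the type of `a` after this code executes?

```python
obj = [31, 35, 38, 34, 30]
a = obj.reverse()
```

list.reverse() returns None

NoneType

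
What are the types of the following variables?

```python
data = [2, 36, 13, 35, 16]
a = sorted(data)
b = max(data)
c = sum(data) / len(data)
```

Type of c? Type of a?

int / int returns float; sorted() returns list

float, list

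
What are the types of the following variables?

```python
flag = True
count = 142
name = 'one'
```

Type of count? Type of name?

count is int; name is str

int, str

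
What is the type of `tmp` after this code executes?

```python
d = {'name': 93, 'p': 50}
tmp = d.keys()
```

.keys() returns a dict_keys view object

dict_keys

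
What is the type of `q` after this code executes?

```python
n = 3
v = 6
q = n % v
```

int % int returns int (3 % 6 = 3)

int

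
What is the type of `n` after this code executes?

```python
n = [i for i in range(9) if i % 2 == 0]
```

A list comprehension [...] produces a list

list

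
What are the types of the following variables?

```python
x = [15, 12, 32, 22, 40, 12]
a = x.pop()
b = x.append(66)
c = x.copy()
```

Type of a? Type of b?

list.pop() returns the element (int); list.append() returns None

int, NoneType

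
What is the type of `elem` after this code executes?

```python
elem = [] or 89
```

'or' returns first truthy value (89, which is int)

int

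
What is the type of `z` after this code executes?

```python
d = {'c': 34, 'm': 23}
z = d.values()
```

.values() returns a dict_values view object

dict_values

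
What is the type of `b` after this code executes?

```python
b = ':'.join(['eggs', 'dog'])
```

str.join() returns str

str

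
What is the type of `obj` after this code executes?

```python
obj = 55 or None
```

'or' returns first truthy value (55, int)

int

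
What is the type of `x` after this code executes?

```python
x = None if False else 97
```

Ternary: condition is False, else branch (97) taken → int

int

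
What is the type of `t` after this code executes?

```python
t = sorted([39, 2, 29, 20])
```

sorted() always returns list

list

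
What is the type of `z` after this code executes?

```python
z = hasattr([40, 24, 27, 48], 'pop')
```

hasattr() returns bool

bool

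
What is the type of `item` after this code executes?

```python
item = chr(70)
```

chr() returns str (single character)

str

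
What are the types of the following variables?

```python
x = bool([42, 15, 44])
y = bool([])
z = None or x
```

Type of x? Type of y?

bool() returns bool; bool() returns bool

bool, bool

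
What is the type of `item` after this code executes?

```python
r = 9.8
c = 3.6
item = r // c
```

float // float returns float (floor division preserves float type)

float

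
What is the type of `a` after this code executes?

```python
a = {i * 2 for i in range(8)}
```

A set comprehension {expr for x in iterable} produces a set

set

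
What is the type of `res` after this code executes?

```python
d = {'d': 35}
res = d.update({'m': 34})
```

dict.update() returns None

NoneType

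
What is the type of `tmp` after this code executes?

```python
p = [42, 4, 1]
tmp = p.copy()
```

list.copy() returns list

list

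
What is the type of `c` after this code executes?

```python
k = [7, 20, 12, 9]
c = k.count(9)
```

list.count() returns int

int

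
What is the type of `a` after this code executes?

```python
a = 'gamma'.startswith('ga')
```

str.startswith() returns bool

bool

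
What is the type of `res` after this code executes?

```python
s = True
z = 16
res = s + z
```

bool + int returns int (True is 1, so 1 + 16 = 17)

int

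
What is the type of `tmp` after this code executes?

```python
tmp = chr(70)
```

chr() returns str (single character)

str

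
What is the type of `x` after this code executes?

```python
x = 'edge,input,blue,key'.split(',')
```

str.split() returns list

list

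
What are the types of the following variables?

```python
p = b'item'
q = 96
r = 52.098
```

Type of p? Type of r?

p is bytes; r is float

bytes, float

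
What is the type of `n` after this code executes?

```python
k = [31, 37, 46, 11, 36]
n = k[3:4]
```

Slicing a list always returns a list

list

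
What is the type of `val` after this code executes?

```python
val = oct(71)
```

oct() returns str representation

str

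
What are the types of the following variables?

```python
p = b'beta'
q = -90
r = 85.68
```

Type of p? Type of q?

p is bytes; q is int

bytes, int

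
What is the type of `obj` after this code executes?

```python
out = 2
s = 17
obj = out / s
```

int / int always returns float in Python 3 (2 / 17 = 0.117647)

float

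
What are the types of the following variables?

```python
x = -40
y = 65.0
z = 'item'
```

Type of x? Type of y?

x is int; y is float

int, float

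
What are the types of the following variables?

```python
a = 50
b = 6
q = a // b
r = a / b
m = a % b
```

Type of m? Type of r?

int % int returns int; int / int returns float

int, float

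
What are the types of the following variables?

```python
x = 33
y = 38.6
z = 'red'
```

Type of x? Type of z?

x is int; z is str

int, str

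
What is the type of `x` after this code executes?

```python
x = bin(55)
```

bin() returns str representation

str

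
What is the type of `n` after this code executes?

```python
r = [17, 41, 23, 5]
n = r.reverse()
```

list.reverse() returns None

NoneType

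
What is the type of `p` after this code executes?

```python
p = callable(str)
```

callable() returns bool

bool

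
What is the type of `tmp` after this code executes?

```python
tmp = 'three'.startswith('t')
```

str.startswith() returns bool

bool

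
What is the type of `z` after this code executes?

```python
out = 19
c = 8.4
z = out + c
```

int + float returns float (19 + 8.4 = 27.4)

float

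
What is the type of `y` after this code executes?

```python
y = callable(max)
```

callable() returns bool

bool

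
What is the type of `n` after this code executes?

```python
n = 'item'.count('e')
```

str.count() returns int

int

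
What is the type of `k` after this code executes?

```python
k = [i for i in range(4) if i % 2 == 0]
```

A list comprehension [...] produces a list

list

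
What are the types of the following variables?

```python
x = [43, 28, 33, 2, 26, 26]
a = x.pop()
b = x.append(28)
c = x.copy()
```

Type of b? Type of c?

list.append() returns None; list.copy() returns list

NoneType, list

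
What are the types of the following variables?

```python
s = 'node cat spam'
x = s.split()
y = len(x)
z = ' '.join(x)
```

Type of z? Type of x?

str.join() returns str; str.split() returns list

str, list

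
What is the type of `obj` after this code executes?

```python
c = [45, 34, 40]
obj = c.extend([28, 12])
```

list.extend() returns None

NoneType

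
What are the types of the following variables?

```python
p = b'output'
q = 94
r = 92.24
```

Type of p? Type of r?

p is bytes; r is float

bytes, float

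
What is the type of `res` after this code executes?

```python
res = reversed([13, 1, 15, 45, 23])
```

reversed() on a list returns a list_reverseiterator

list_reverseiterator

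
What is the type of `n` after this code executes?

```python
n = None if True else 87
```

Ternary: condition is True, if branch (None) taken → NoneType

NoneType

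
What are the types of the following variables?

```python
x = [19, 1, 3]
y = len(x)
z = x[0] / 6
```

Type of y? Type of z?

len() returns int; int / int returns float

int, float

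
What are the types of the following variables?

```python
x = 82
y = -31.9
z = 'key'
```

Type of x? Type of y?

x is int; y is float

int, float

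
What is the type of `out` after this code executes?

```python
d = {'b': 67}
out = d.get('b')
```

dict.get() returns the value (int) when key is found

int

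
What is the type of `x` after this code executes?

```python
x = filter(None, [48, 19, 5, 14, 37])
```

filter() returns a filter iterator object

filter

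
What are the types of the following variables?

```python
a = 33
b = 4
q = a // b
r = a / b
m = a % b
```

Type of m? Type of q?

int % int returns int; int // int returns int

int, int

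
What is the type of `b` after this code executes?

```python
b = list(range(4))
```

list(range(...)) returns list

list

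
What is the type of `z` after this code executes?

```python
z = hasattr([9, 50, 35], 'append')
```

hasattr() returns bool

bool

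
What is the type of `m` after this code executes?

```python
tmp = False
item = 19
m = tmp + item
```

bool + int returns int (False is 0, so 0 + 19 = 19)

int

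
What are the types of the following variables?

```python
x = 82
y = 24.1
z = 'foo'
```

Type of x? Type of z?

x is int; z is str

int, str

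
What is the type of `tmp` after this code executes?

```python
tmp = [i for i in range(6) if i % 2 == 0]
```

A list comprehension [...] produces a list

list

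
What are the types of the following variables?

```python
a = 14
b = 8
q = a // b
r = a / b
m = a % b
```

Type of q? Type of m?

int // int returns int; int % int returns int

int, int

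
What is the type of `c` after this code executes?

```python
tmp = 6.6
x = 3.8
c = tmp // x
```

float // float returns float (floor division preserves float type)

float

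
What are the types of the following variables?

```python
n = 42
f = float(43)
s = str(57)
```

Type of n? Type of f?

n is int; f is float

int, float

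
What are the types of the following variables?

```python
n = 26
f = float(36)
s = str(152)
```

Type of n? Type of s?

n is int; s is str

int, str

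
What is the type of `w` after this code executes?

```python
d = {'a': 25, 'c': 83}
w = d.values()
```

.values() returns a dict_values view object

dict_values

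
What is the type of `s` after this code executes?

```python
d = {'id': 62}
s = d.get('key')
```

dict.get() returns None when key 'key' is not found and no default given

NoneType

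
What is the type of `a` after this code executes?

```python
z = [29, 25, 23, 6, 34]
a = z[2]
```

Indexing a list of ints returns int (z[2] = 23)

int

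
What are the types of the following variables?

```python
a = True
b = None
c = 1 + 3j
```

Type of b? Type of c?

b is NoneType; c is complex

NoneType, complex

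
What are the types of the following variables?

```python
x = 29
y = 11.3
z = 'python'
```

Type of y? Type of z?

y is float; z is str

float, str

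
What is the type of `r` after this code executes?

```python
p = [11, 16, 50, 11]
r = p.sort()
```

list.sort() returns None (sorts in place)

NoneType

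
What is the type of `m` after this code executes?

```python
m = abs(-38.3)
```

abs() of float returns float

float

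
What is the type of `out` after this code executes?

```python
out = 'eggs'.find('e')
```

str.find() returns int (index, or -1)

int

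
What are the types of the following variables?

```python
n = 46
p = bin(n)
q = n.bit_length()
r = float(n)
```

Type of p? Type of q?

bin() returns str; int.bit_length() returns int

str, int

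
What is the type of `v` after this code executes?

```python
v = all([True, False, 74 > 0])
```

all() returns bool

bool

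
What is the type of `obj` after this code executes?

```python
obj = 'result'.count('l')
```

str.count() returns int

int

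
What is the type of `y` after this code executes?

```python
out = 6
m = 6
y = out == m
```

Equality comparison returns bool

bool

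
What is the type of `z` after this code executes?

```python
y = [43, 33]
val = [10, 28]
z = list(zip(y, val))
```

list(zip(...)) returns a list of tuples

list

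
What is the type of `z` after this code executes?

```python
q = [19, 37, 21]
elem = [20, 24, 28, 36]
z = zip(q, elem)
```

zip() returns a zip iterator object

zip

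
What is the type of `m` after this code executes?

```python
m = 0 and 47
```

'and' returns the first falsy value (0, which is int)

int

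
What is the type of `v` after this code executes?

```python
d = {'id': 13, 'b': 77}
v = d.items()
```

dict.items() returns a dict_items view

dict_items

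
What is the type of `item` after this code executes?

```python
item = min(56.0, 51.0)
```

min() of floats returns float

float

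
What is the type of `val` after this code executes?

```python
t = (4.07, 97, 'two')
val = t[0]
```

Index 0 of tuple is 4.07 which is float

float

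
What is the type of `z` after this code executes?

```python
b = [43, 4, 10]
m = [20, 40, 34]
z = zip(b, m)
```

zip() returns a zip iterator object

zip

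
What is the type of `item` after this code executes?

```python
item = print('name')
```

print() returns None

NoneType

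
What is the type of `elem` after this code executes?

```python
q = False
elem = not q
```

'not' always returns bool

bool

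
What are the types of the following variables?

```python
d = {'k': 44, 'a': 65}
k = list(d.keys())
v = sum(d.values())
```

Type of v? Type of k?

sum of int values returns int; list(...) returns list

int, list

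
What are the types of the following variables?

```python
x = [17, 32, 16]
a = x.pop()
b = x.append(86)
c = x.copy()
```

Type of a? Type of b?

list.pop() returns the element (int); list.append() returns None

int, NoneType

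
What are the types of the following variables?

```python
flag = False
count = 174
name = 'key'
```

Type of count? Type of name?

count is int; name is str

int, str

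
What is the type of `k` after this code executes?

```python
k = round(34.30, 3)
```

round() with ndigits arg returns float

float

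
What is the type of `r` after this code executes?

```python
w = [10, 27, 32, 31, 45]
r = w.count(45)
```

list.count() returns int

int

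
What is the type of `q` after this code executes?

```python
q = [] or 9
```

'or' returns first truthy value (9, which is int)

int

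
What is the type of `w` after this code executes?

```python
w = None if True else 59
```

Ternary: condition is True, if branch (None) taken → NoneType

NoneType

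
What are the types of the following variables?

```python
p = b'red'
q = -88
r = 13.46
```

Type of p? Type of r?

p is bytes; r is float

bytes, float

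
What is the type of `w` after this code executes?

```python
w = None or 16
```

'or' with None returns the other value (16, int)

int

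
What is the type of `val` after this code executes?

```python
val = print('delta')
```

print() returns None

NoneType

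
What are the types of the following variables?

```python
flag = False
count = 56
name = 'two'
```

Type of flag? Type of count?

flag is bool; count is int

bool, int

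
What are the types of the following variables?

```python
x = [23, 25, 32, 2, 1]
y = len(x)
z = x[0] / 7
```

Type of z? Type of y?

int / int returns float; len() returns int

float, int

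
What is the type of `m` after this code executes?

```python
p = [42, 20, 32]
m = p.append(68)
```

list.append() returns None (mutates in place)

NoneType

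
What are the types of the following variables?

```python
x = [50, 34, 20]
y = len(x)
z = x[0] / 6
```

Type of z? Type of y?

int / int returns float; len() returns int

float, int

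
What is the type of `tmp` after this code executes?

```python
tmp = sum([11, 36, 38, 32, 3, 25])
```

sum() of ints returns int

int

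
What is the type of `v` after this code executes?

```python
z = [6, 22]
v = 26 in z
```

'in' operator returns bool

bool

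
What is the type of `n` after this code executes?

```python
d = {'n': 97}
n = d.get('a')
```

dict.get() returns None when key 'a' is not found and no default given

NoneType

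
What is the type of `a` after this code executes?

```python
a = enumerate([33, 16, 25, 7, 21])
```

enumerate() returns an enumerate iterator object

enumerate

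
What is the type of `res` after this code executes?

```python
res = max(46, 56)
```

max() of ints returns int

int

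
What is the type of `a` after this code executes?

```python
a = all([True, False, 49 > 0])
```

all() returns bool

bool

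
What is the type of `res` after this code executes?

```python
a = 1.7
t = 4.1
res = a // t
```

float // float returns float (floor division preserves float type)

float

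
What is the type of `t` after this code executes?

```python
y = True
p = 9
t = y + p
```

bool + int returns int (True is 1, so 1 + 9 = 10)

int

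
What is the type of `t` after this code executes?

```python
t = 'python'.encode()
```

str.encode() returns bytes

bytes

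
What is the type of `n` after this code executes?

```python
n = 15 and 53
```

'and' returns the last value when all truthy (53, which is int)

int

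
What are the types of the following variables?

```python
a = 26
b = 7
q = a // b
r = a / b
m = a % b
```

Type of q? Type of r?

int // int returns int; int / int returns float

int, float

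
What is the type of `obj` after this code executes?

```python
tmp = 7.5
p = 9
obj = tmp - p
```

float - int returns float (7.5 - 9 = -1.5)

float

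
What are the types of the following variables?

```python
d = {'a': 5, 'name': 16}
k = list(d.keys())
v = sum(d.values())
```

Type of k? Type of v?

list(...) returns list; sum of int values returns int

list, int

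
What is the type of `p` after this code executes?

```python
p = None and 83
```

'and' returns first falsy value (None)

NoneType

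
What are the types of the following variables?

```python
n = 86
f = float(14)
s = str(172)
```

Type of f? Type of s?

f is float; s is str

float, str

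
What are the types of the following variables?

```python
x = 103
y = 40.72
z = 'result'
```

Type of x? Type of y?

x is int; y is float

int, float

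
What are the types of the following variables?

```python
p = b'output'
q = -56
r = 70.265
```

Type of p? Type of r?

p is bytes; r is float

bytes, float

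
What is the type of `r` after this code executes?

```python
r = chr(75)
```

chr() returns str (single character)

str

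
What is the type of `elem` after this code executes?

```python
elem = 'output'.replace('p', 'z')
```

str.replace() returns str

str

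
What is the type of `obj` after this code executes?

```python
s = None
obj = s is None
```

'is' comparison returns bool

bool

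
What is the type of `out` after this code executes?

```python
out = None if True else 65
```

Ternary: condition is True, if branch (None) taken → NoneType

NoneType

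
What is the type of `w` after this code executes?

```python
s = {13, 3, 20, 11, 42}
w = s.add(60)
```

set.add() returns None (mutates in place)

NoneType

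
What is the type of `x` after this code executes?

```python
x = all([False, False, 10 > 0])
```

all() returns bool

bool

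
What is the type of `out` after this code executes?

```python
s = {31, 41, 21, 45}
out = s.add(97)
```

set.add() returns None (mutates in place)

NoneType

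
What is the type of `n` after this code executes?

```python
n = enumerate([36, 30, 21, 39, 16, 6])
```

enumerate() returns an enumerate iterator object

enumerate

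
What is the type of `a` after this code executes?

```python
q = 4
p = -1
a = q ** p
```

int ** negative int returns float

float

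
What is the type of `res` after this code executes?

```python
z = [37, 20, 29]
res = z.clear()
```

list.clear() returns None

NoneType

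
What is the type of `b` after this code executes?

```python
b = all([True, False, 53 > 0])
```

all() returns bool

bool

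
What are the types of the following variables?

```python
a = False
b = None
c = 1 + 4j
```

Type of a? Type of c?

a is bool; c is complex

bool, complex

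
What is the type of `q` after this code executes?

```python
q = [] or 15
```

'or' returns first truthy value (15, which is int)

int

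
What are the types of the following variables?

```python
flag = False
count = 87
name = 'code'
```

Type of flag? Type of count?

flag is bool; count is int

bool, int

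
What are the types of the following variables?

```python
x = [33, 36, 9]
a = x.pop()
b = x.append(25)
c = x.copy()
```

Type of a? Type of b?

list.pop() returns the element (int); list.append() returns None

int, NoneType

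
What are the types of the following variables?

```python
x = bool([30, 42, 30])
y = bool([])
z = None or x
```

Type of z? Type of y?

None or <bool> returns the bool; bool() returns bool

bool, bool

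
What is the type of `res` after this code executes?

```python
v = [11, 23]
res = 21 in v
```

'in' operator returns bool

bool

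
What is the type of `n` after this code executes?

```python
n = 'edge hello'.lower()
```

str.lower() returns str

str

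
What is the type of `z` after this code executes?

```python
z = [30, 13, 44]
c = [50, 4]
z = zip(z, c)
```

zip() returns a zip iterator object

zip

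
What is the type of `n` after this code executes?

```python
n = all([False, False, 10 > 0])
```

all() returns bool

bool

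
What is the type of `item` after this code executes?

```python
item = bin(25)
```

bin() returns str representation

str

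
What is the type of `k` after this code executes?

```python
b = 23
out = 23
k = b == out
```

Equality comparison returns bool

bool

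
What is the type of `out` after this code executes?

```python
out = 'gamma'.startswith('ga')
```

str.startswith() returns bool

bool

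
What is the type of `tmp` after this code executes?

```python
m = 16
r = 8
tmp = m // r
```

int // int returns int (16 // 8 = 2)

int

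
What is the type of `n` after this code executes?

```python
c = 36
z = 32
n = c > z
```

Comparison operators return bool

bool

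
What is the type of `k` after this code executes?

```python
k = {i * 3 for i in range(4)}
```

A set comprehension {expr for x in iterable} produces a set

set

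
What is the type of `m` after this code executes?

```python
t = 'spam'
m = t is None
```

'is' comparison returns bool

bool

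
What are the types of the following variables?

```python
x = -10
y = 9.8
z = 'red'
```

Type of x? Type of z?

x is int; z is str

int, str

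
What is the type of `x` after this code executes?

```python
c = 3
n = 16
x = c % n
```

int % int returns int (3 % 16 = 3)

int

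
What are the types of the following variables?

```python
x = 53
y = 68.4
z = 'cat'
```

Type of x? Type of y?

x is int; y is float

int, float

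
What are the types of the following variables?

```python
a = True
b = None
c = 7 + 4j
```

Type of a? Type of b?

a is bool; b is NoneType

bool, NoneType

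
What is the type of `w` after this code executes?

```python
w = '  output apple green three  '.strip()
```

str.strip() returns str

str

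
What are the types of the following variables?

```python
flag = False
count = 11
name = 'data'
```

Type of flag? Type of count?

flag is bool; count is int

bool, int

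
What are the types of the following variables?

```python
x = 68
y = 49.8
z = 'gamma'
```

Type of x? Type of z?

x is int; z is str

int, str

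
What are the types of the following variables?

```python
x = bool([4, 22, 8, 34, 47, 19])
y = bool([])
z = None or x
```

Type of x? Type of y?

bool() returns bool; bool() returns bool

bool, bool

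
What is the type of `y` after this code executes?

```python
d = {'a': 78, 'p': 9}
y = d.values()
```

.values() returns a dict_values view object

dict_values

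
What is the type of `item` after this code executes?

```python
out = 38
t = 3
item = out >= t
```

Comparison operators return bool

bool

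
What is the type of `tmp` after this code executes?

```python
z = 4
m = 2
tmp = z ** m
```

int ** positive int returns int (4 ** 2 = 16)

int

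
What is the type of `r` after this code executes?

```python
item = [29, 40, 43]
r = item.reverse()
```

list.reverse() returns None

NoneType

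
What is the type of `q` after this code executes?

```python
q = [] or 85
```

'or' returns first truthy value (85, which is int)

int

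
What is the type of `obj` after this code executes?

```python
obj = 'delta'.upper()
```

str.upper() returns str

str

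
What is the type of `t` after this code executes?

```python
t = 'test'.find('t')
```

str.find() returns int (index, or -1)

int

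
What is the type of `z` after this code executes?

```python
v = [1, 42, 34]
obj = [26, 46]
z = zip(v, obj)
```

zip() returns a zip iterator object

zip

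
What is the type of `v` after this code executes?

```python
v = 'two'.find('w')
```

str.find() returns int (index, or -1)

int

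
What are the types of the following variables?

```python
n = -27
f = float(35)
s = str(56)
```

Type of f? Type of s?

f is float; s is str

float, str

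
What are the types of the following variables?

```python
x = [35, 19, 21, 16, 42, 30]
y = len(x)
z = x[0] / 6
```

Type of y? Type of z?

len() returns int; int / int returns float

int, float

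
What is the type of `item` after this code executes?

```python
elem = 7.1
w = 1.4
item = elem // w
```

float // float returns float (floor division preserves float type)

float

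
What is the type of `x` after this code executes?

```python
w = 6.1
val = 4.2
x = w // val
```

float // float returns float (floor division preserves float type)

float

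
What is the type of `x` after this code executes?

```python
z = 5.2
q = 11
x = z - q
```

float - int returns float (5.2 - 11 = -5.8)

float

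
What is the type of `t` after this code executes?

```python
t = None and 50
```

'and' returns first falsy value (None)

NoneType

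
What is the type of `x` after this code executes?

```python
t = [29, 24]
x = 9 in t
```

'in' operator returns bool

bool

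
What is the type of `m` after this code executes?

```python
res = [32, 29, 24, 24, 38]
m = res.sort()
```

list.sort() returns None (sorts in place)

NoneType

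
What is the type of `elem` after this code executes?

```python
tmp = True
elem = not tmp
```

'not' always returns bool

bool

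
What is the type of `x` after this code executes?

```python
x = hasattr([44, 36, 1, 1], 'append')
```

hasattr() returns bool

bool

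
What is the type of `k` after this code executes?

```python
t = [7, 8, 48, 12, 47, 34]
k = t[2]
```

Indexing a list of ints returns int (t[2] = 48)

int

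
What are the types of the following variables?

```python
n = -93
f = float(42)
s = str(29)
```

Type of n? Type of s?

n is int; s is str

int, str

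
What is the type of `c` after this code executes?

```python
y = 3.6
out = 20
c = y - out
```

float - int returns float (3.6 - 20 = -16.4)

float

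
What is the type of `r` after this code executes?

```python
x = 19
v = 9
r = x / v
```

int / int always returns float in Python 3 (19 / 9 = 2.11111)

float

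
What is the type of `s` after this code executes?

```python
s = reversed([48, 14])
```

reversed() on a list returns a list_reverseiterator

list_reverseiterator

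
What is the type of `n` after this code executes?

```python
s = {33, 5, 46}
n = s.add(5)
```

set.add() returns None (mutates in place)

NoneType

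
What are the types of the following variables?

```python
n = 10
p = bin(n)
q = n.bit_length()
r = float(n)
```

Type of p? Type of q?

bin() returns str; int.bit_length() returns int

str, int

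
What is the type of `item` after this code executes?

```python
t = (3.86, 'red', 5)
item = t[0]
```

Index 0 of tuple is 3.86 which is float

float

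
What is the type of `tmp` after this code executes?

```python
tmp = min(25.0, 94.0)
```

min() of floats returns float

float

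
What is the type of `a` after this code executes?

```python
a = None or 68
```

'or' with None returns the other value (68, int)

int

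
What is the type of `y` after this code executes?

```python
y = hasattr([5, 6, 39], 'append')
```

hasattr() returns bool

bool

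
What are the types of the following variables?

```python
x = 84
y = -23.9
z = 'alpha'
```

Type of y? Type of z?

y is float; z is str

float, str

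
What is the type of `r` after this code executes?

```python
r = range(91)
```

range() returns a range object

range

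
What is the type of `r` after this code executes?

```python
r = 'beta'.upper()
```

str.upper() returns str

str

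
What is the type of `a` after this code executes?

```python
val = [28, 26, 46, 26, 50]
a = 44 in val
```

'in' operator returns bool

bool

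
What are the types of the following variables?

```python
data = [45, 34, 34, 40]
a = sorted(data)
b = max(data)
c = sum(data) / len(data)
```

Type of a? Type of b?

sorted() returns list; max of ints returns int

list, int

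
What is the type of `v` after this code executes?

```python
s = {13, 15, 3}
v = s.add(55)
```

set.add() returns None (mutates in place)

NoneType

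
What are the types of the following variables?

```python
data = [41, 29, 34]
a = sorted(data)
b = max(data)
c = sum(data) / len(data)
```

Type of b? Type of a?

max of ints returns int; sorted() returns list

int, list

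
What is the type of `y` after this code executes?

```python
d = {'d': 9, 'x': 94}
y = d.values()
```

.values() returns a dict_values view object

dict_values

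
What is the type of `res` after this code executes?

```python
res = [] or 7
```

'or' returns first truthy value (7, which is int)

int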